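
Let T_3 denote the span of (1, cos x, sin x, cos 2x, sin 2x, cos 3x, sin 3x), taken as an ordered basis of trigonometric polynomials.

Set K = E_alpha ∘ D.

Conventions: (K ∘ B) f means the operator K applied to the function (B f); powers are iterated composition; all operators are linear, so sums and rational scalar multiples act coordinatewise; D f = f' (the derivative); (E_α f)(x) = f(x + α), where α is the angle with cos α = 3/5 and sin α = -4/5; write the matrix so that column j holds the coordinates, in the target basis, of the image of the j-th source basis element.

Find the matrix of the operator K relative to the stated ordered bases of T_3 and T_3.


image of 1: 0
image of cos x: (4/5)cos x - (3/5)sin x
image of sin x: (3/5)cos x + (4/5)sin x
image of cos 2x: (48/25)cos 2x + (14/25)sin 2x
image of sin 2x: -(14/25)cos 2x + (48/25)sin 2x
image of cos 3x: (132/125)cos 3x + (351/125)sin 3x
image of sin 3x: -(351/125)cos 3x + (132/125)sin 3x
each image's coordinates form column j of the matrix

the matrix is [[0, 0, 0, 0, 0, 0, 0]; [0, 4/5, 3/5, 0, 0, 0, 0]; [0, -3/5, 4/5, 0, 0, 0, 0]; [0, 0, 0, 48/25, -14/25, 0, 0]; [0, 0, 0, 14/25, 48/25, 0, 0]; [0, 0, 0, 0, 0, 132/125, -351/125]; [0, 0, 0, 0, 0, 351/125, 132/125]] (rows listed top to bottom)


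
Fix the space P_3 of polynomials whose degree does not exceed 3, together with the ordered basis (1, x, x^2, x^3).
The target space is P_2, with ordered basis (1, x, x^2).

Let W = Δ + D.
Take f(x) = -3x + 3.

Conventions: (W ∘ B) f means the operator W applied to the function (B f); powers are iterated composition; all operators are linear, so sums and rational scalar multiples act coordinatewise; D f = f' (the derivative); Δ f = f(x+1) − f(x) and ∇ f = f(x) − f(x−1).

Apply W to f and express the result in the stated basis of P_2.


the result is g(x) = -6

Δ f = -3
D f = -3
(Δ + D) f = -6


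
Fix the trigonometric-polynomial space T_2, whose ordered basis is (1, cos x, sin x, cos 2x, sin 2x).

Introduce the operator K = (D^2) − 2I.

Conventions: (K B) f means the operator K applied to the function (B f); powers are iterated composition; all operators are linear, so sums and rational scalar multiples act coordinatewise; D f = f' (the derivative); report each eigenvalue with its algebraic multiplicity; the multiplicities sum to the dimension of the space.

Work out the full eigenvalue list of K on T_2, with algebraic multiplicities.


image of 1: -2
image of cos x: -3cos x
image of sin x: -3sin x
image of cos 2x: -6cos 2x
image of sin 2x: -6sin 2x
the matrix is diagonal; its diagonal is (-2, -3, -3, -6, -6)
for a triangular matrix the eigenvalues are the diagonal entries, with algebraic multiplicity their repetition count

λ = -6 (multiplicity 2), λ = -3 (multiplicity 2), λ = -2 (multiplicity 1)


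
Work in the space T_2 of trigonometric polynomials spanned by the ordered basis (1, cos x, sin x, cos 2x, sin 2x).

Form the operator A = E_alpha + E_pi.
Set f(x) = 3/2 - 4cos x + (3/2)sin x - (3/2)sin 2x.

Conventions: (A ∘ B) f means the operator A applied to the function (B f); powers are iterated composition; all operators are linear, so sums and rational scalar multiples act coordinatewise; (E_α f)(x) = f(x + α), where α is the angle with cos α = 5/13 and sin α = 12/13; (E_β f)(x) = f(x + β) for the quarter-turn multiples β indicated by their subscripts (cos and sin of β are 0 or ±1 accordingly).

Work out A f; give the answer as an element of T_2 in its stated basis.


the result is g(x) = 3 + (50/13)cos x + (36/13)sin x - (180/169)cos 2x - (75/169)sin 2x

E_alpha f = 3/2 - (2/13)cos x + (111/26)sin x - (180/169)cos 2x + (357/338)sin 2x
E_pi f = 3/2 + 4cos x - (3/2)sin x - (3/2)sin 2x
(E_alpha + E_pi) f = 3 + (50/13)cos x + (36/13)sin x - (180/169)cos 2x - (75/169)sin 2x


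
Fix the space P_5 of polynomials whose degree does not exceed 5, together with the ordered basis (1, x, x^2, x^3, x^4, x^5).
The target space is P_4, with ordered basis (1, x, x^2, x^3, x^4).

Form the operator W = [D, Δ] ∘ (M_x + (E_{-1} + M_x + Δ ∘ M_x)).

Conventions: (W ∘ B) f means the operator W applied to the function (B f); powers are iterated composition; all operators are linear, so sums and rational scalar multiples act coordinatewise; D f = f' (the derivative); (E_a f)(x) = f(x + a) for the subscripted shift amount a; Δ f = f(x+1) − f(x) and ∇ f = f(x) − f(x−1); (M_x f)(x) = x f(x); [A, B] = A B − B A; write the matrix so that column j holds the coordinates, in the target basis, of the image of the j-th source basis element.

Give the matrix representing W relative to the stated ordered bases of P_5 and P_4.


image of 1: 0
image of x: 0
image of x^2: 0
image of x^3: 0
image of x^4: 0
image of x^5: 0
each image's coordinates form column j of the matrix

the matrix is [[0, 0, 0, 0, 0, 0]; [0, 0, 0, 0, 0, 0]; [0, 0, 0, 0, 0, 0]; [0, 0, 0, 0, 0, 0]; [0, 0, 0, 0, 0, 0]] (rows listed top to bottom)


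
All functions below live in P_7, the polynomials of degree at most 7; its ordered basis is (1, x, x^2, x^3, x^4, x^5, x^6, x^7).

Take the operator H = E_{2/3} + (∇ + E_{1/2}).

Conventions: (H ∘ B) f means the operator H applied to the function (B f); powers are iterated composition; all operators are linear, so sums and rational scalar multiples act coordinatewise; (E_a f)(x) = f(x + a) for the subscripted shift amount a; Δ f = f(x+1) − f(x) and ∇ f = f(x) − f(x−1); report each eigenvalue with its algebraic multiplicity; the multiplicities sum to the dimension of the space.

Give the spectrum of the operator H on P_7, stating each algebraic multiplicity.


image of 1: 2
image of x: 2x + 13/6
image of x^2: 2x^2 + (13/3)x - 11/36
image of x^3: 2x^3 + (13/2)x^2 - (11/12)x + 307/216
image of x^4: 2x^4 + (26/3)x^3 - (11/6)x^2 + (307/54)x - 959/1296
image of x^5: 2x^5 + (65/6)x^4 - (55/18)x^3 + (1535/108)x^2 - (4795/1296)x + 9043/7776
image of x^6: 2x^6 + 13x^5 - (55/12)x^4 + (1535/54)x^3 - (4795/432)x^2 + (9043/1296)x - 41831/46656
image of x^7: 2x^7 + (91/6)x^6 - (77/12)x^5 + (10745/216)x^4 - (33565/1296)x^3 + (63301/2592)x^2 - (292817/46656)x + 298507/279936
the matrix is upper triangular; its diagonal is (2, 2, 2, 2, 2, 2, 2, 2)
for a triangular matrix the eigenvalues are the diagonal entries, with algebraic multiplicity their repetition count

λ = 2 (multiplicity 8)


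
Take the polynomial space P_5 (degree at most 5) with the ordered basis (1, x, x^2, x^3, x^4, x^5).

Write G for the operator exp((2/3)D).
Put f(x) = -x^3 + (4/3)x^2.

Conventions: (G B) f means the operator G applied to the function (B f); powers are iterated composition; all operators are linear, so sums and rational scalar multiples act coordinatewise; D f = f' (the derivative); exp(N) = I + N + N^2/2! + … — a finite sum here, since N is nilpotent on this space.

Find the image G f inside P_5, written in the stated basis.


g(x) = -x^3 - (2/3)x^2 + (4/9)x + 8/27

order-1 term: -2x^2 + (16/9)x
order-2 term: -(4/3)x + 16/27
order-3 term: -8/27
the series for exp((2/3)D) f terminates at order 3
exp((2/3)D) f = -x^3 - (2/3)x^2 + (4/9)x + 8/27


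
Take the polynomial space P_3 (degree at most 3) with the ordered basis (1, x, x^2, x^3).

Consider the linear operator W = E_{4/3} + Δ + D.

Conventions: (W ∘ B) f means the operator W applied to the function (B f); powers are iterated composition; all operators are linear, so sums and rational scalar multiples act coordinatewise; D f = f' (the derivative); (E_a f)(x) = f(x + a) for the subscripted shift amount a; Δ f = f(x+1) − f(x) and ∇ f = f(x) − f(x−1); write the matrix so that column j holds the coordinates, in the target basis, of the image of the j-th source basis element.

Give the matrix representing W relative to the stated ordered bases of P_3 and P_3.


the matrix is [[1, 10/3, 25/9, 91/27]; [0, 1, 20/3, 25/3]; [0, 0, 1, 10]; [0, 0, 0, 1]] (rows listed top to bottom)

image of 1: 1
image of x: x + 10/3
image of x^2: x^2 + (20/3)x + 25/9
image of x^3: x^3 + 10x^2 + (25/3)x + 91/27
each image's coordinates form column j of the matrix


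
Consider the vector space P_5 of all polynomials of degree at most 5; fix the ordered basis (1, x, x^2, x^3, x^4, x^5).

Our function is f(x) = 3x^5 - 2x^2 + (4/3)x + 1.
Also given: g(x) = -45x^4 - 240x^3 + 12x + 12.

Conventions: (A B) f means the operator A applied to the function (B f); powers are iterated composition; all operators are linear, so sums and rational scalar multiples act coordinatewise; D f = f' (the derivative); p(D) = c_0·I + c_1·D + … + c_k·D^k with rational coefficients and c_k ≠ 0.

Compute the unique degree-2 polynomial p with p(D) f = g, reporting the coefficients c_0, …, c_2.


p(D) = -3·D − 4·D^2, i.e. c_0 = 0, c_1 = -3, c_2 = -4

D^0 f = 3x^5 - 2x^2 + (4/3)x + 1
D^1 f = 15x^4 - 4x + 4/3
D^2 f = 60x^3 - 4
matching coefficients of g against c_0 f + c_1 Df + … from the top degree down determines the c_i
solution: c_0 = 0, c_1 = -3, c_2 = -4


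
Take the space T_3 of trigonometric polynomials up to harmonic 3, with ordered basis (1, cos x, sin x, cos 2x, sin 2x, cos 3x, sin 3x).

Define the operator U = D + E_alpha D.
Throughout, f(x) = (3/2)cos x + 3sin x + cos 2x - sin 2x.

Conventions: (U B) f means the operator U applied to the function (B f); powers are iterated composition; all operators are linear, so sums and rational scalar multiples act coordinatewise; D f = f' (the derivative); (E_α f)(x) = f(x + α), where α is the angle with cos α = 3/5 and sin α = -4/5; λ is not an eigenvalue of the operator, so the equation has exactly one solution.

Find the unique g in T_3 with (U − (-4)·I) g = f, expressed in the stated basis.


g(x) = (3/32)cos x + (21/32)sin x + (23/116)cos 2x - (7/58)sin 2x

write g with unknown coordinates in the stated basis and equate coefficients in (U − (-4)·I) g = f
solving from the highest basis element down gives g = (3/32)cos x + (21/32)sin x + (23/116)cos 2x - (7/58)sin 2x
check: U g = (9/8)cos x + (3/8)sin x + (6/29)cos 2x - (15/29)sin 2x
so U g − (-4)·g = (3/2)cos x + 3sin x + cos 2x - sin 2x = f ✓


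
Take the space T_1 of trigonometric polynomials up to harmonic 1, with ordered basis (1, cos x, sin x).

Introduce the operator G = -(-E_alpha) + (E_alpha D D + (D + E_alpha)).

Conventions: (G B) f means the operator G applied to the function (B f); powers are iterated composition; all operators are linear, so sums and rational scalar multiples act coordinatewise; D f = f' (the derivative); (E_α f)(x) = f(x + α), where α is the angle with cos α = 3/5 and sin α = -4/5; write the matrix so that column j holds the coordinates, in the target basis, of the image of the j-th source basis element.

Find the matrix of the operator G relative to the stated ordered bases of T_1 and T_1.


image of 1: 2
image of cos x: (3/5)cos x - (1/5)sin x
image of sin x: (1/5)cos x + (3/5)sin x
each image's coordinates form column j of the matrix

the matrix is [[2, 0, 0]; [0, 3/5, 1/5]; [0, -1/5, 3/5]] (rows listed top to bottom)


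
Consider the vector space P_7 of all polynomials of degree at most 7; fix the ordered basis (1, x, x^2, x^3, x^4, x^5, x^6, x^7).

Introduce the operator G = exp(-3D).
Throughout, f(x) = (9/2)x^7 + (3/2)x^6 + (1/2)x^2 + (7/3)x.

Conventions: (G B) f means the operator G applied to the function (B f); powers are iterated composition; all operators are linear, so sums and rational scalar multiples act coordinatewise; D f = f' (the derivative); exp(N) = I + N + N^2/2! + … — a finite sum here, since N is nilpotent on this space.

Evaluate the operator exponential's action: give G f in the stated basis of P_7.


order-1 term: -(189/2)x^6 - 27x^5 - 3x - 7
order-2 term: (1701/2)x^5 + (405/2)x^4 + 9/2
order-3 term: -(8505/2)x^4 - 810x^3
order-4 term: (25515/2)x^3 + (3645/2)x^2
order-5 term: -(45927/2)x^2 - 2187x
order-6 term: (45927/2)x + 2187/2
order-7 term: -19683/2
the series for exp(-3D) f terminates at order 7
exp(-3D) f = (9/2)x^7 - 93x^6 + (1647/2)x^5 - 4050x^4 + (23895/2)x^3 - (42281/2)x^2 + (124655/6)x - 17501/2

the result is g(x) = (9/2)x^7 - 93x^6 + (1647/2)x^5 - 4050x^4 + (23895/2)x^3 - (42281/2)x^2 + (124655/6)x - 17501/2


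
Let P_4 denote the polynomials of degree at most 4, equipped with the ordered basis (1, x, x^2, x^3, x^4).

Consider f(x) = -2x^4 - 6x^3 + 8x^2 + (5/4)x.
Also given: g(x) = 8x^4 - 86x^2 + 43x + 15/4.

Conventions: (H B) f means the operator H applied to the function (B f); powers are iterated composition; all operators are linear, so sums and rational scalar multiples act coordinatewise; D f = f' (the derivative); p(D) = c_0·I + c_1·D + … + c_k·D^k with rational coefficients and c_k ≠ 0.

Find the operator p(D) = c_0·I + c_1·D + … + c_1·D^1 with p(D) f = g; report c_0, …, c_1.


p(D) = -4·I + 3·D, i.e. c_0 = -4, c_1 = 3

D^0 f = -2x^4 - 6x^3 + 8x^2 + (5/4)x
D^1 f = -8x^3 - 18x^2 + 16x + 5/4
matching coefficients of g against c_0 f + c_1 Df + … from the top degree down determines the c_i
solution: c_0 = -4, c_1 = 3


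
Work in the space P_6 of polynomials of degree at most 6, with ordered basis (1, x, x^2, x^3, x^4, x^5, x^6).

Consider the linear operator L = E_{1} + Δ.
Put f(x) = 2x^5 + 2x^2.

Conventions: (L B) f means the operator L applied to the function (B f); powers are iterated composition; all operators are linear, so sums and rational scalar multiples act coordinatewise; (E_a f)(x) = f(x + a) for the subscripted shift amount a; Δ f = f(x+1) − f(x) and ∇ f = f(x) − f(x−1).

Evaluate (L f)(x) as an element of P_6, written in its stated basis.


the image equals g(x) = 2x^5 + 20x^4 + 40x^3 + 42x^2 + 28x + 8

E_{1} f = 2x^5 + 10x^4 + 20x^3 + 22x^2 + 14x + 4
Δ f = 10x^4 + 20x^3 + 20x^2 + 14x + 4
(E_{1} + Δ) f = 2x^5 + 20x^4 + 40x^3 + 42x^2 + 28x + 8


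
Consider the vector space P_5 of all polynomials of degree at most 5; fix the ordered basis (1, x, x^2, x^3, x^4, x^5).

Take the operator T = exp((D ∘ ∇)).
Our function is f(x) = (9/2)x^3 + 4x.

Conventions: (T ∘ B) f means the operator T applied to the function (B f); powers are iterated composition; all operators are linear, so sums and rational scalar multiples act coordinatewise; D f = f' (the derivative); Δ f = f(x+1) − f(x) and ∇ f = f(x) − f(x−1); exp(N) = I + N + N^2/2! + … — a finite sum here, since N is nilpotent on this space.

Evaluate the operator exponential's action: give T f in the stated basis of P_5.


order-1 term: 27x - 27/2
the series for exp((D ∘ ∇)) f terminates at order 1
exp((D ∘ ∇)) f = (9/2)x^3 + 31x - 27/2

the result is g(x) = (9/2)x^3 + 31x - 27/2


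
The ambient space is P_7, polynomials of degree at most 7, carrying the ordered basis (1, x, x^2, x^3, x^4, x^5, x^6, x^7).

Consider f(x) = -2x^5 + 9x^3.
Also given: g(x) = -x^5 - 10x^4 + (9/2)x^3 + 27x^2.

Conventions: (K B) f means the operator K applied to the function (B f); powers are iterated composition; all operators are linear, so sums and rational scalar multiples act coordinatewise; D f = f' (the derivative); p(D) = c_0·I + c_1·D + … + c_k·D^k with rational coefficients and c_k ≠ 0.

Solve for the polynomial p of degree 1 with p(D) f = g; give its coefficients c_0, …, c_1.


c_0 = 1/2, c_1 = 1

D^0 f = -2x^5 + 9x^3
D^1 f = -10x^4 + 27x^2
matching coefficients of g against c_0 f + c_1 Df + … from the top degree down determines the c_i
solution: c_0 = 1/2, c_1 = 1


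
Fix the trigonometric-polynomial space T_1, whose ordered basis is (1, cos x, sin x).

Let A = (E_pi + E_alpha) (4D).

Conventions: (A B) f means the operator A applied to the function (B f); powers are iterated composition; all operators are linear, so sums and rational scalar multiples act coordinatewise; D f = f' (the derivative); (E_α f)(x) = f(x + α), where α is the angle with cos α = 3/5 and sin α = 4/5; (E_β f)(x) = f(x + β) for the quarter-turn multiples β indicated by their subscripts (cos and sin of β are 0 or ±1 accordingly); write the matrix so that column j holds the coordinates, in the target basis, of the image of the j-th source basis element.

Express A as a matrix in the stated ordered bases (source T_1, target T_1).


image of 1: 0
image of cos x: -(16/5)cos x + (8/5)sin x
image of sin x: -(8/5)cos x - (16/5)sin x
each image's coordinates form column j of the matrix

the matrix is [[0, 0, 0]; [0, -16/5, -8/5]; [0, 8/5, -16/5]] (rows listed top to bottom)


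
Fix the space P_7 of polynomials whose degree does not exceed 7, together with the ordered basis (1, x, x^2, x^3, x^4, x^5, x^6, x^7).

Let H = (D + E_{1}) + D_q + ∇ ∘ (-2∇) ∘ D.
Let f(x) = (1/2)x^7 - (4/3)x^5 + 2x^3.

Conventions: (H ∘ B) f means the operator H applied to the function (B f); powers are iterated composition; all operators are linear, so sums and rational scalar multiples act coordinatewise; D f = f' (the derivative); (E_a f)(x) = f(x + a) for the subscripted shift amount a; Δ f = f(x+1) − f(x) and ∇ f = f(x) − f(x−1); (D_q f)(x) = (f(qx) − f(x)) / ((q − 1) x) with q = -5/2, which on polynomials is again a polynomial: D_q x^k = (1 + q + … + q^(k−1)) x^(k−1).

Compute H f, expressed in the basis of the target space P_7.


D f = (7/2)x^6 - (20/3)x^4 + 6x^2
E_{1} f = (1/2)x^7 + (7/2)x^6 + (55/6)x^5 + (65/6)x^4 + (37/6)x^3 + (19/6)x^2 + (17/6)x + 7/6
(D + E_{1}) f = (1/2)x^7 + 7x^6 + (55/6)x^5 + (25/6)x^4 + (37/6)x^3 + (55/6)x^2 + (17/6)x + 7/6
D_q f = (11179/128)x^6 - (451/12)x^4 + (19/2)x^2
D f = (7/2)x^6 - (20/3)x^4 + 6x^2
∇ D f = 21x^5 - (105/2)x^4 + (130/3)x^3 - (25/2)x^2 + (19/3)x - 17/6
(-2∇) D f = -42x^5 + 105x^4 - (260/3)x^3 + 25x^2 - (38/3)x + 17/3
∇ (-2∇) D f = -210x^4 + 840x^3 - 1310x^2 + 940x - 814/3
((D + E_{1}) + D_q + ∇ ∘ (-2∇) ∘ D) f = (1/2)x^7 + (12075/128)x^6 + (55/6)x^5 - (2921/12)x^4 + (5077/6)x^3 - (3874/3)x^2 + (5657/6)x - 1621/6

the result is g(x) = (1/2)x^7 + (12075/128)x^6 + (55/6)x^5 - (2921/12)x^4 + (5077/6)x^3 - (3874/3)x^2 + (5657/6)x - 1621/6


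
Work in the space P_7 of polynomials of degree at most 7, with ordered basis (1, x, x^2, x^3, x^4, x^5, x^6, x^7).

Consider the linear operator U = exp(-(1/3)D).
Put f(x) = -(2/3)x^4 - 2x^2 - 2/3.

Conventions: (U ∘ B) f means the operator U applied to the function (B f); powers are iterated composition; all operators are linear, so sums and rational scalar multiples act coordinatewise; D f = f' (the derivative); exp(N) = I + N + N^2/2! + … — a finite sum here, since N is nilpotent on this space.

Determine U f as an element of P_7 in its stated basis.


the result is g(x) = -(2/3)x^4 + (8/9)x^3 - (22/9)x^2 + (116/81)x - 218/243

order-1 term: (8/9)x^3 + (4/3)x
order-2 term: -(4/9)x^2 - 2/9
order-3 term: (8/81)x
order-4 term: -2/243
the series for exp(-(1/3)D) f terminates at order 4
exp(-(1/3)D) f = -(2/3)x^4 + (8/9)x^3 - (22/9)x^2 + (116/81)x - 218/243


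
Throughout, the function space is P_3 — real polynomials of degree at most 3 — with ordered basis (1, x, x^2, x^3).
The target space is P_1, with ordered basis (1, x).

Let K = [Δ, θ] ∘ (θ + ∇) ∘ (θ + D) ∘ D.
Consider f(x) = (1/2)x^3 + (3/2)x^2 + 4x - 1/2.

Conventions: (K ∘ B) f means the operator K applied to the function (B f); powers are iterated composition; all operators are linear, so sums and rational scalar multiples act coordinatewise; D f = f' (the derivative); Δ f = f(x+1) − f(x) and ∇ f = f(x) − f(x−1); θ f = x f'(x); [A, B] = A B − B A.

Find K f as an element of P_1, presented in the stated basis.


the result is g(x) = 12x + 24

D f = (3/2)x^2 + 3x + 4
θ D f = 3x^2 + 3x
D D f = 3x + 3
(θ + D) D f = 3x^2 + 6x + 3
θ ((θ + D) ∘ D) f = 6x^2 + 6x
∇ ((θ + D) ∘ D) f = 6x + 3
(θ + ∇) ((θ + D) ∘ D) f = 6x^2 + 12x + 3
θ (θ + ∇) ((θ + D) ∘ D) f = 12x^2 + 12x
Δ θ (θ + ∇) ((θ + D) ∘ D) f = 24x + 24
Δ (θ + ∇) ((θ + D) ∘ D) f = 12x + 18
θ Δ (θ + ∇) ((θ + D) ∘ D) f = 12x
[Δ, θ] (θ + ∇) ((θ + D) ∘ D) f = 12x + 24


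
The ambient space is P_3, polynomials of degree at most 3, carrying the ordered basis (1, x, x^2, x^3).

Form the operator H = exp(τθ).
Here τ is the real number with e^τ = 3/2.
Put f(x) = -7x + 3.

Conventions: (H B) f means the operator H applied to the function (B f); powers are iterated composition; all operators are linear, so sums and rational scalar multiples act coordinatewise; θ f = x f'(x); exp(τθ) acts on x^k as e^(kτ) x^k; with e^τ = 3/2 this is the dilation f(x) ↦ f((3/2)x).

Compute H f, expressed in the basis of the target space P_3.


the result is g(x) = -(21/2)x + 3

exp(τθ) x^k = e^(kτ) x^k; with e^τ = 3/2 this sends x^k to (3/2)^k x^k
x ↦ 3/2 x
applying this coordinatewise to f: exp(τθ) f = -(21/2)x + 3


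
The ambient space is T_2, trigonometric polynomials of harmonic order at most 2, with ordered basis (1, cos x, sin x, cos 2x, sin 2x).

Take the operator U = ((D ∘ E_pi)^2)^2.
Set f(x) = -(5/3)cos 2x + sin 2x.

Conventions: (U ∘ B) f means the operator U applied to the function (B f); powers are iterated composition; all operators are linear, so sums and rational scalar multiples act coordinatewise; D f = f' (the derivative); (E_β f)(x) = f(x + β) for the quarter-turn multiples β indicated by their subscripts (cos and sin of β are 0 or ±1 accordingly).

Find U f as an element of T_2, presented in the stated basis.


E_pi f = -(5/3)cos 2x + sin 2x
D E_pi f = 2cos 2x + (10/3)sin 2x
E_pi (D ∘ E_pi) f = 2cos 2x + (10/3)sin 2x
D E_pi (D ∘ E_pi) f = (20/3)cos 2x - 4sin 2x
E_pi (D ∘ E_pi)^2 f = (20/3)cos 2x - 4sin 2x
D E_pi (D ∘ E_pi)^2 f = -8cos 2x - (40/3)sin 2x
E_pi (D ∘ E_pi) (D ∘ E_pi)^2 f = -8cos 2x - (40/3)sin 2x
D E_pi (D ∘ E_pi) (D ∘ E_pi)^2 f = -(80/3)cos 2x + 16sin 2x

the image equals g(x) = -(80/3)cos 2x + 16sin 2x


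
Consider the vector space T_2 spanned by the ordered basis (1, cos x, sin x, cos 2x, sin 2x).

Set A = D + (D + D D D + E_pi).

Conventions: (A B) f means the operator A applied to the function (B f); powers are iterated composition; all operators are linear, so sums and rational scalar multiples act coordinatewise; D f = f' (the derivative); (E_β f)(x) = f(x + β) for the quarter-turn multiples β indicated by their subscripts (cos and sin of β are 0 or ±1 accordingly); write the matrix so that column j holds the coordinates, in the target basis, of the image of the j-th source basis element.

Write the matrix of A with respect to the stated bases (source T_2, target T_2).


the matrix is [[1, 0, 0, 0, 0]; [0, -1, 1, 0, 0]; [0, -1, -1, 0, 0]; [0, 0, 0, 1, -4]; [0, 0, 0, 4, 1]] (rows listed top to bottom)

image of 1: 1
image of cos x: -cos x - sin x
image of sin x: cos x - sin x
image of cos 2x: cos 2x + 4sin 2x
image of sin 2x: -4cos 2x + sin 2x
each image's coordinates form column j of the matrix


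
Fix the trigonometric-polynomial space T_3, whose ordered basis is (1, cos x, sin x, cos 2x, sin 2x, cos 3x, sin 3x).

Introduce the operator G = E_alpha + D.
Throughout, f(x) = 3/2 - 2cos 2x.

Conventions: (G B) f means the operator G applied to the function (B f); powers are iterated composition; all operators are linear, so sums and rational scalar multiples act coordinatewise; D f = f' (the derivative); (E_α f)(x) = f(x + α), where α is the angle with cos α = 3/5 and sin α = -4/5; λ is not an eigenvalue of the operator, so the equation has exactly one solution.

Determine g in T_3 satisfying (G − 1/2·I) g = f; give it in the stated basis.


write g with unknown coordinates in the stated basis and equate coefficients in (G − 1/2·I) g = f
solving from the highest basis element down gives g = 3 + (12/13)cos 2x - (16/13)sin 2x
check: G g = 3 - (20/13)cos 2x - (8/13)sin 2x
so G g − 1/2·g = 3/2 - 2cos 2x = f ✓

g(x) = 3 + (12/13)cos 2x - (16/13)sin 2x


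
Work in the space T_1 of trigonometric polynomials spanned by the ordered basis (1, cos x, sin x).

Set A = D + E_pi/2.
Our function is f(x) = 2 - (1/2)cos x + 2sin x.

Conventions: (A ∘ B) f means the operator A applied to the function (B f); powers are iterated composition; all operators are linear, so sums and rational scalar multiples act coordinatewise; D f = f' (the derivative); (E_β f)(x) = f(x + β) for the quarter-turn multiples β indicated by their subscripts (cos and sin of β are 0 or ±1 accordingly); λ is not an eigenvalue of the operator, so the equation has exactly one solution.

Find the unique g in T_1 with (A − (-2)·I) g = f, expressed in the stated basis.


the image equals g(x) = 2/3 - (5/8)cos x + (3/8)sin x

write g with unknown coordinates in the stated basis and equate coefficients in (A − (-2)·I) g = f
solving from the highest basis element down gives g = 2/3 - (5/8)cos x + (3/8)sin x
check: A g = 2/3 + (3/4)cos x + (5/4)sin x
so A g − (-2)·g = 2 - (1/2)cos x + 2sin x = f ✓


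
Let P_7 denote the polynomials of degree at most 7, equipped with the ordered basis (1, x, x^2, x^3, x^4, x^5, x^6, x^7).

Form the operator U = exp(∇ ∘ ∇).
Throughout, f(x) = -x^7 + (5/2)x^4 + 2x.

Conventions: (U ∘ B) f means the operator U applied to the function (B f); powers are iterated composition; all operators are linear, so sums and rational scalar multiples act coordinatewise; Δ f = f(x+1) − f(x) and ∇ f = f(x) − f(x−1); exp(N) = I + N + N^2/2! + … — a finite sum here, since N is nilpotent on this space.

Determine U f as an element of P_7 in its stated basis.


the result is g(x) = -x^7 - 42x^5 + (425/2)x^4 - 910x^3 + 3180x^2 - 6792x + 6911

order-1 term: -42x^5 + 210x^4 - 490x^3 + 660x^2 - 494x + 161
order-2 term: -420x^3 + 2520x^2 - 5460x + 4230
order-3 term: -840x + 2520
the series for exp(∇ ∘ ∇) f terminates at order 3
exp(∇ ∘ ∇) f = -x^7 - 42x^5 + (425/2)x^4 - 910x^3 + 3180x^2 - 6792x + 6911


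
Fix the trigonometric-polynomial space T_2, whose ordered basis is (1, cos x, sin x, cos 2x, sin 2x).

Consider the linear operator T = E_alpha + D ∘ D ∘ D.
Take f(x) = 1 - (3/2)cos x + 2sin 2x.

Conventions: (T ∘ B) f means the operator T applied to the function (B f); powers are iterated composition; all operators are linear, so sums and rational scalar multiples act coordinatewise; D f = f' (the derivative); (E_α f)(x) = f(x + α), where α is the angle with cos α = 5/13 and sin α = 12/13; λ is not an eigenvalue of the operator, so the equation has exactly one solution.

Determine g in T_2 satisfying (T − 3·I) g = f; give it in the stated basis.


g(x) = -1/2 + (51/89)cos x + (3/178)sin x + (616/2825)cos 2x - (313/2825)sin 2x

write g with unknown coordinates in the stated basis and equate coefficients in (T − 3·I) g = f
solving from the highest basis element down gives g = -1/2 + (51/89)cos x + (3/178)sin x + (616/2825)cos 2x - (313/2825)sin 2x
check: T g = -1/2 + (39/178)cos x + (9/178)sin x + (1848/2825)cos 2x + (4711/2825)sin 2x
so T g − 3·g = 1 - (3/2)cos x + 2sin 2x = f ✓


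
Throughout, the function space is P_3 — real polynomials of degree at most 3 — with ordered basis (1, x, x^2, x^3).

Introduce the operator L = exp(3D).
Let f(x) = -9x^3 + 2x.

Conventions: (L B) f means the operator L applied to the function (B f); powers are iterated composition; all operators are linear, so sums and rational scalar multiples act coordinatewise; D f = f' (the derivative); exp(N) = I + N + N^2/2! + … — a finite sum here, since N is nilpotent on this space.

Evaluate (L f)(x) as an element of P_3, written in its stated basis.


g(x) = -9x^3 - 81x^2 - 241x - 237

order-1 term: -81x^2 + 6
order-2 term: -243x
order-3 term: -243
the series for exp(3D) f terminates at order 3
exp(3D) f = -9x^3 - 81x^2 - 241x - 237


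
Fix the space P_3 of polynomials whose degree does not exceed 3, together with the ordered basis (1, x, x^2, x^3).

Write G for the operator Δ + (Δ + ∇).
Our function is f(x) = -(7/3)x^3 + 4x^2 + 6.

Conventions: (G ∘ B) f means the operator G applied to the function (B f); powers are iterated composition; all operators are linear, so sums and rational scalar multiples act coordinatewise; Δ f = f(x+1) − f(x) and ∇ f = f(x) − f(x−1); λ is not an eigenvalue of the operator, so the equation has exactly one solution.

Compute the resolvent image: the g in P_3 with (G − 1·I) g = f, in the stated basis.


write g with unknown coordinates in the stated basis and equate coefficients in (G − 1·I) g = f
solving from the highest basis element down gives g = (7/3)x^3 + 17x^2 + 109x + 345
check: G g = 21x^2 + 109x + 351
so G g − 1·g = -(7/3)x^3 + 4x^2 + 6 = f ✓

the image equals g(x) = (7/3)x^3 + 17x^2 + 109x + 345


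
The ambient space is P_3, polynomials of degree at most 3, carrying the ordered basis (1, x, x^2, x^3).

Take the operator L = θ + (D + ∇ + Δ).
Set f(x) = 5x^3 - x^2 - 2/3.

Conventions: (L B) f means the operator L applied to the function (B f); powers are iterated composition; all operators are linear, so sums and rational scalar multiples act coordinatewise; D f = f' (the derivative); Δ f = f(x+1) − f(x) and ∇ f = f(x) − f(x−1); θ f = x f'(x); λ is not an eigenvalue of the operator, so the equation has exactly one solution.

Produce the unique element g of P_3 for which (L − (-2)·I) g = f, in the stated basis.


the image equals g(x) = x^3 - (5/2)x^2 + 5x - 53/6

write g with unknown coordinates in the stated basis and equate coefficients in (L − (-2)·I) g = f
solving from the highest basis element down gives g = x^3 - (5/2)x^2 + 5x - 53/6
check: L g = 3x^3 + 4x^2 - 10x + 17
so L g − (-2)·g = 5x^3 - x^2 - 2/3 = f ✓


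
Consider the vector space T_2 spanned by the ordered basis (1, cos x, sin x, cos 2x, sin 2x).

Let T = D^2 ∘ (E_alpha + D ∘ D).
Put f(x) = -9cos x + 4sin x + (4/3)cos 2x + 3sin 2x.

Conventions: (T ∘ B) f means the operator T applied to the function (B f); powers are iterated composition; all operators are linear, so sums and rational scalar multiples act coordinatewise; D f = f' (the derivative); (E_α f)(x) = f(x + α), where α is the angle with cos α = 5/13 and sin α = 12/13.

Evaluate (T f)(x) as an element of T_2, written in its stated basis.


E_alpha f = (3/13)cos x + (128/13)sin x + (604/507)cos 2x - (517/169)sin 2x
D f = 4cos x + 9sin x + 6cos 2x - (8/3)sin 2x
D D f = 9cos x - 4sin x - (16/3)cos 2x - 12sin 2x
(E_alpha + D ∘ D) f = (120/13)cos x + (76/13)sin x - (700/169)cos 2x - (2545/169)sin 2x
D (E_alpha + D ∘ D) f = (76/13)cos x - (120/13)sin x - (5090/169)cos 2x + (1400/169)sin 2x
D D (E_alpha + D ∘ D) f = -(120/13)cos x - (76/13)sin x + (2800/169)cos 2x + (10180/169)sin 2x

g(x) = -(120/13)cos x - (76/13)sin x + (2800/169)cos 2x + (10180/169)sin 2x


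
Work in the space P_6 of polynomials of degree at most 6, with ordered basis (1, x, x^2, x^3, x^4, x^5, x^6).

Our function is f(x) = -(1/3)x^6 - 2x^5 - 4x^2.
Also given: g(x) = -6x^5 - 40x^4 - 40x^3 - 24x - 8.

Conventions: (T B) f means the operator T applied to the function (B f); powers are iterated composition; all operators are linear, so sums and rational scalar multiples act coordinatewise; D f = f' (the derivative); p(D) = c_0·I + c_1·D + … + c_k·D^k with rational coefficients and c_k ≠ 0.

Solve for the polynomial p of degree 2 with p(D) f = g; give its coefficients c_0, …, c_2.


c_0 = 0, c_1 = 3, c_2 = 1

D^0 f = -(1/3)x^6 - 2x^5 - 4x^2
D^1 f = -2x^5 - 10x^4 - 8x
D^2 f = -10x^4 - 40x^3 - 8
matching coefficients of g against c_0 f + c_1 Df + … from the top degree down determines the c_i
solution: c_0 = 0, c_1 = 3, c_2 = 1


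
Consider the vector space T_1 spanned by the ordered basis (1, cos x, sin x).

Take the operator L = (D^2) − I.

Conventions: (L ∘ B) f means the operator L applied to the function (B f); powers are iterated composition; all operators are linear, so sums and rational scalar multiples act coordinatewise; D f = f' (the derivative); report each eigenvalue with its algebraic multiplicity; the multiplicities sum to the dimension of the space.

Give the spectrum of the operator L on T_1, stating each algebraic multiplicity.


image of 1: -1
image of cos x: -2cos x
image of sin x: -2sin x
the matrix is diagonal; its diagonal is (-1, -2, -2)
for a triangular matrix the eigenvalues are the diagonal entries, with algebraic multiplicity their repetition count

λ = -2 (multiplicity 2), λ = -1 (multiplicity 1)


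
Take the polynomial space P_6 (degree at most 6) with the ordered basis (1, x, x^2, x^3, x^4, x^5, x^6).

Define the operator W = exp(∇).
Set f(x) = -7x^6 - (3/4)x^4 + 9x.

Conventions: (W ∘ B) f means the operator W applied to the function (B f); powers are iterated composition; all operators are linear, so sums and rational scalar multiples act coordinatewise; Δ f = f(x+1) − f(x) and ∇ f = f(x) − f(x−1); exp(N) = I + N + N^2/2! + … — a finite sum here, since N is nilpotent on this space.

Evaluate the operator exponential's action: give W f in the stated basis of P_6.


g(x) = -7x^6 - 42x^5 - (3/4)x^4 + 137x^3 - 105x^2 - 72x + 285/4

order-1 term: -42x^5 + 105x^4 - 143x^3 + (219/2)x^2 - 45x + 67/4
order-2 term: -105x^4 + 420x^3 - (1479/2)x^2 + 639x - 889/4
order-3 term: -140x^3 + 630x^2 - 1053x + 1269/2
order-4 term: -105x^2 + 420x - 1823/4
order-5 term: -42x + 105
order-6 term: -7
the series for exp(∇) f terminates at order 6
exp(∇) f = -7x^6 - 42x^5 - (3/4)x^4 + 137x^3 - 105x^2 - 72x + 285/4


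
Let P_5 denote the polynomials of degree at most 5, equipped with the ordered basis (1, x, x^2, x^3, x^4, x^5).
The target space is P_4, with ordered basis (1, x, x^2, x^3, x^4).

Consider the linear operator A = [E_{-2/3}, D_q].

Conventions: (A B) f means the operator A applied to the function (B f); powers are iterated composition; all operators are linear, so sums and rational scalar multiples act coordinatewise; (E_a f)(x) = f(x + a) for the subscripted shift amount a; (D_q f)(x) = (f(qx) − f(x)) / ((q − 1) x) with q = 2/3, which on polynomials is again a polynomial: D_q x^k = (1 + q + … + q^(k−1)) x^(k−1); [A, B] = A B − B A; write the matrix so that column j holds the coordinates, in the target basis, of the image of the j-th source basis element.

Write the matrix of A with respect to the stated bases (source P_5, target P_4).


the matrix is [[0, 0, 2/9, -32/81, 344/729, -3104/6561]; [0, 0, 0, 14/27, -100/81, 4048/2187]; [0, 0, 0, 0, 22/27, -592/243]; [0, 0, 0, 0, 0, 262/243]; [0, 0, 0, 0, 0, 0]] (rows listed top to bottom)

image of 1: 0
image of x: 0
image of x^2: 2/9
image of x^3: (14/27)x - 32/81
image of x^4: (22/27)x^2 - (100/81)x + 344/729
image of x^5: (262/243)x^3 - (592/243)x^2 + (4048/2187)x - 3104/6561
each image's coordinates form column j of the matrix


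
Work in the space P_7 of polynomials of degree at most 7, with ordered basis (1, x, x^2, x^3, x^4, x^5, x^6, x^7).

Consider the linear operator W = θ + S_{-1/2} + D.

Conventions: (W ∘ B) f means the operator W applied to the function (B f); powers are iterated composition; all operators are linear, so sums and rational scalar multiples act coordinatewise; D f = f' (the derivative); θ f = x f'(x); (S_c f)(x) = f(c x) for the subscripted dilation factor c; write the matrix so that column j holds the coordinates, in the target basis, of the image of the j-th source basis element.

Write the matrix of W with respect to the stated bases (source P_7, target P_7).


the matrix is [[1, 1, 0, 0, 0, 0, 0, 0]; [0, 1/2, 2, 0, 0, 0, 0, 0]; [0, 0, 9/4, 3, 0, 0, 0, 0]; [0, 0, 0, 23/8, 4, 0, 0, 0]; [0, 0, 0, 0, 65/16, 5, 0, 0]; [0, 0, 0, 0, 0, 159/32, 6, 0]; [0, 0, 0, 0, 0, 0, 385/64, 7]; [0, 0, 0, 0, 0, 0, 0, 895/128]] (rows listed top to bottom)

image of 1: 1
image of x: (1/2)x + 1
image of x^2: (9/4)x^2 + 2x
image of x^3: (23/8)x^3 + 3x^2
image of x^4: (65/16)x^4 + 4x^3
image of x^5: (159/32)x^5 + 5x^4
image of x^6: (385/64)x^6 + 6x^5
image of x^7: (895/128)x^7 + 7x^6
each image's coordinates form column j of the matrix


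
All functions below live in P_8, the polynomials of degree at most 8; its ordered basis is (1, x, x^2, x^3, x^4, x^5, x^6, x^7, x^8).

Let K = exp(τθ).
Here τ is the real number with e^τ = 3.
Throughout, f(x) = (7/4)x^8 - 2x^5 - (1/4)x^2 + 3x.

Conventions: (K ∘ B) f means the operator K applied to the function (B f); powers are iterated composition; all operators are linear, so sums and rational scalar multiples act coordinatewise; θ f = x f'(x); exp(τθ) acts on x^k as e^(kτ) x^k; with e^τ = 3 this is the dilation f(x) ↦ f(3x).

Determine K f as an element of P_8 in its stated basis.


g(x) = (45927/4)x^8 - 486x^5 - (9/4)x^2 + 9x

exp(τθ) x^k = e^(kτ) x^k; with e^τ = 3 this sends x^k to 3^k x^k
x ↦ 3 x
x^2 ↦ 9 x^2
x^5 ↦ 243 x^5
x^8 ↦ 6561 x^8
applying this coordinatewise to f: exp(τθ) f = (45927/4)x^8 - 486x^5 - (9/4)x^2 + 9x


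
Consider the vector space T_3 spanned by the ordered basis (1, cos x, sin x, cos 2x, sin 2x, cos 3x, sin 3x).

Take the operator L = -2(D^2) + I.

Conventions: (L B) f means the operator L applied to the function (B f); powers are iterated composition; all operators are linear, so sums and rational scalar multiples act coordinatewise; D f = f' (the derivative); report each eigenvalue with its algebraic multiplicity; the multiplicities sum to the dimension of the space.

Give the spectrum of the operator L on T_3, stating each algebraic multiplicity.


λ = 1 (multiplicity 1), λ = 3 (multiplicity 2), λ = 9 (multiplicity 2), λ = 19 (multiplicity 2)

image of 1: 1
image of cos x: 3cos x
image of sin x: 3sin x
image of cos 2x: 9cos 2x
image of sin 2x: 9sin 2x
image of cos 3x: 19cos 3x
image of sin 3x: 19sin 3x
the matrix is diagonal; its diagonal is (1, 3, 3, 9, 9, 19, 19)
for a triangular matrix the eigenvalues are the diagonal entries, with algebraic multiplicity their repetition count


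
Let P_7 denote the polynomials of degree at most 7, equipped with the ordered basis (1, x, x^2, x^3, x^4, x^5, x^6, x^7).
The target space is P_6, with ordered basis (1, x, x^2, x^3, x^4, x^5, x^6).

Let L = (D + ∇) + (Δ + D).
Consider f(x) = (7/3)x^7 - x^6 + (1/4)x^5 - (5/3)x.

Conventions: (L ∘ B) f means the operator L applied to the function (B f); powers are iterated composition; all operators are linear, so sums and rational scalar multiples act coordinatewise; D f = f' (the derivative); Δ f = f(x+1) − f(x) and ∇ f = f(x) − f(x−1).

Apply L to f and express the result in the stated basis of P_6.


D f = (49/3)x^6 - 6x^5 + (5/4)x^4 - 5/3
∇ f = (49/3)x^6 - 55x^5 + (1175/12)x^4 - (625/6)x^3 + (133/2)x^2 - (283/12)x + 23/12
(D + ∇) f = (98/3)x^6 - 61x^5 + (595/6)x^4 - (625/6)x^3 + (133/2)x^2 - (283/12)x + 1/4
Δ f = (49/3)x^6 + 43x^5 + (815/12)x^4 + (385/6)x^3 + (73/2)x^2 + (139/12)x - 1/12
D f = (49/3)x^6 - 6x^5 + (5/4)x^4 - 5/3
(Δ + D) f = (98/3)x^6 + 37x^5 + (415/6)x^4 + (385/6)x^3 + (73/2)x^2 + (139/12)x - 7/4
((D + ∇) + (Δ + D)) f = (196/3)x^6 - 24x^5 + (505/3)x^4 - 40x^3 + 103x^2 - 12x - 3/2

g(x) = (196/3)x^6 - 24x^5 + (505/3)x^4 - 40x^3 + 103x^2 - 12x - 3/2


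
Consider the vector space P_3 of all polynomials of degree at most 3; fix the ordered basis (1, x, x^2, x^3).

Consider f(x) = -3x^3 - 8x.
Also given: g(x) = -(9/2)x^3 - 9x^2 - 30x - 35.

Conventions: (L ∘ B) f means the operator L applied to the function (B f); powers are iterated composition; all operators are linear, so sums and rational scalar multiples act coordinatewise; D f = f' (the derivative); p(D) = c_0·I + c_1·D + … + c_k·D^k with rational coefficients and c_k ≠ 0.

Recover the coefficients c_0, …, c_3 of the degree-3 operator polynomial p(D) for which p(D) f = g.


c_0 = 3/2, c_1 = 1, c_2 = 1, c_3 = 3/2

D^0 f = -3x^3 - 8x
D^1 f = -9x^2 - 8
D^2 f = -18x
D^3 f = -18
matching coefficients of g against c_0 f + c_1 Df + … from the top degree down determines the c_i
solution: c_0 = 3/2, c_1 = 1, c_2 = 1, c_3 = 3/2


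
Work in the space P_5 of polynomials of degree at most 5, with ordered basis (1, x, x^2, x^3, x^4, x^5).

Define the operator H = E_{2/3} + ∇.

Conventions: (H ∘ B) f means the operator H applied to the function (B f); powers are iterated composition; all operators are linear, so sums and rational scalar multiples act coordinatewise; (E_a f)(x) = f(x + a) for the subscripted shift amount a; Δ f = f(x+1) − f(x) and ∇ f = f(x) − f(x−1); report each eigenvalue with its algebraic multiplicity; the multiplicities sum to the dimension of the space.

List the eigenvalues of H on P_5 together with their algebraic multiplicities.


image of 1: 1
image of x: x + 5/3
image of x^2: x^2 + (10/3)x - 5/9
image of x^3: x^3 + 5x^2 - (5/3)x + 35/27
image of x^4: x^4 + (20/3)x^3 - (10/3)x^2 + (140/27)x - 65/81
image of x^5: x^5 + (25/3)x^4 - (50/9)x^3 + (350/27)x^2 - (325/81)x + 275/243
the matrix is upper triangular; its diagonal is (1, 1, 1, 1, 1, 1)
for a triangular matrix the eigenvalues are the diagonal entries, with algebraic multiplicity their repetition count

λ = 1 (multiplicity 6)
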